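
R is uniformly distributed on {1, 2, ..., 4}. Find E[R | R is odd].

Given R is odd, R is equally likely to be any of {1, 3}.
E[R | R is odd] = (1 + 3) / 2 = 2.

2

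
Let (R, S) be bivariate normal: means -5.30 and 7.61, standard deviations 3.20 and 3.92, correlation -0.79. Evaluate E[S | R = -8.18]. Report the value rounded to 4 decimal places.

E[S | R=x] = μ_S + ρ(σ_S/σ_R)(x − μ_R) for jointly normal variables.
E[S | R=-8.18] = 7.61 + (-0.79)·(3.92/3.20)·(-8.18 − (-5.30)) = 7.61 + (-0.96775)·(-2.88) = 10.3971.

10.3971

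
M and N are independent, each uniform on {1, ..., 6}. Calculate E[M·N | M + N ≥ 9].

Outcomes with M + N ≥ 9: (3,6), (4,5), (4,6), (5,4), (5,5), (5,6), (6,3), (6,4), (6,5), (6,6), each with probability 1/36.
E[M·N | M + N ≥ 9] = (18 + 20 + 24 + 20 + 25 + 30 + 18 + 24 + 30 + 36) / 10 = 49/2.

49/2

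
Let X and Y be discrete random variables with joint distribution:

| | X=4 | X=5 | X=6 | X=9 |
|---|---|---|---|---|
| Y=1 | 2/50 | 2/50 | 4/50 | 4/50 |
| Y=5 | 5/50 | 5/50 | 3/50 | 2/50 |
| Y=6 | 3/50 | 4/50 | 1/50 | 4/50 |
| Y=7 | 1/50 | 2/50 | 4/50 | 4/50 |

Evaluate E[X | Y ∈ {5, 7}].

155/26

P(Y ∈ {5, 7}) = 13/25.
Σ X·P over the event = 4·(5/50) + 4·(1/50) + 5·(5/50) + 5·(2/50) + 6·(3/50) + 6·(4/50) + 9·(2/50) + 9·(4/50) = 31/10.
E[X | Y ∈ {5, 7}] = (31/10) / (13/25) = 155/26.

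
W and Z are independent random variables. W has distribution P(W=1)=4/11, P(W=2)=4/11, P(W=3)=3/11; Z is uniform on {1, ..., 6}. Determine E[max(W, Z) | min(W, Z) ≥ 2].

143/35

P(min(W, Z) ≥ 2) = 35/66.
Summing max(W,Z)·P(x,y) over outcomes with min(W, Z) ≥ 2 gives 13/6.
E[max(W, Z) | min(W, Z) ≥ 2] = (13/6) / (35/66) = 143/35.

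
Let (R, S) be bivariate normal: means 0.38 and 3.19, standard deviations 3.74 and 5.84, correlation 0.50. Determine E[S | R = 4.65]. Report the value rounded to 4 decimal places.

For a bivariate normal, E[S | R=x] = μ_S + ρ·(σ_S/σ_R)·(x − μ_R).
E[S | R=4.65] = 3.19 + (0.50)·(5.84/3.74)·(4.65 − (0.38)) = 3.19 + (0.78075)·(4.27) = 6.5238.

6.5238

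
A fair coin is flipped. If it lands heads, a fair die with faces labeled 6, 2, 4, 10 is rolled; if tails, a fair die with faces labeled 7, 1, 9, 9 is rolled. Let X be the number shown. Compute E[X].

6

E[X | heads] = (6+2+4+10)/4 = 11/2.
E[X | tails] = (7+1+9+9)/4 = 13/2.
By the law of total expectation,
E[X] = (1/2)·(11/2) + (1/2)·(13/2) = 6.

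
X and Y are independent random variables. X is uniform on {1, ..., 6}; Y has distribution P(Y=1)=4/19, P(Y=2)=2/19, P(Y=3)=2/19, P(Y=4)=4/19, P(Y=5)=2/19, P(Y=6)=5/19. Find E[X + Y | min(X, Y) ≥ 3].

241/26

P(min(X, Y) ≥ 3) = 26/57.
Summing (X+Y)·P(x,y) over outcomes with min(X, Y) ≥ 3 gives 241/57.
E[X + Y | min(X, Y) ≥ 3] = (241/57) / (26/57) = 241/26.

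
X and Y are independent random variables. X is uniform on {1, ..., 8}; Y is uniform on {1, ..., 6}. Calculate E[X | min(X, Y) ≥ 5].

13/2

Outcomes with min(X, Y) ≥ 5: (5,5), (5,6), (6,5), (6,6), (7,5), (7,6), (8,5), (8,6), each with probability 1/48.
E[X | min(X, Y) ≥ 5] = (5 + 5 + 6 + 6 + 7 + 7 + 8 + 8) / 8 = 13/2.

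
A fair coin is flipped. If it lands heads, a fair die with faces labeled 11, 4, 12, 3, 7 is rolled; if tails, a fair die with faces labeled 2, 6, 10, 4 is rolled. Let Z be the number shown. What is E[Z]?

129/20

E[Z | heads] = (11+4+12+3+7)/5 = 37/5.
E[Z | tails] = (2+6+10+4)/4 = 11/2.
By the law of total expectation,
E[Z] = (1/2)·(37/5) + (1/2)·(11/2) = 129/20.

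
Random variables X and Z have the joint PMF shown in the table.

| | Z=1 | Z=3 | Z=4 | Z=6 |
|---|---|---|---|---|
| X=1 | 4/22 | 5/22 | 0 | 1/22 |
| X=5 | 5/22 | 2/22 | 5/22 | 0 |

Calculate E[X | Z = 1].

29/9

P(Z = 1) = 9/22.
Σ X·P over the event = 1·(4/22) + 5·(5/22) = 29/22.
E[X | Z = 1] = (29/22) / (9/22) = 29/9.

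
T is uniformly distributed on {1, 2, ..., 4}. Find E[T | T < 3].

Given T < 3, T is equally likely to be any of {1, 2}.
E[T | T < 3] = (1 + 2) / 2 = 3/2.

3/2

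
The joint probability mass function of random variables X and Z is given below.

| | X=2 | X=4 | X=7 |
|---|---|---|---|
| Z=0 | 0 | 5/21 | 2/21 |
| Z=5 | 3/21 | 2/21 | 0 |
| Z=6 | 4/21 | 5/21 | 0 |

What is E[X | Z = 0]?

P(Z = 0) = 1/3.
Σ X·P over the event = 4·(5/21) + 7·(2/21) = 34/21.
E[X | Z = 0] = (34/21) / (1/3) = 34/7.

34/7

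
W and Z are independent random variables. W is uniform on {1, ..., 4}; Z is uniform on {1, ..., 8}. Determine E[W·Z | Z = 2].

P(Z = 2) = 1/8.
Summing WZ·P(x,y) over outcomes with Z = 2 gives 5/8.
E[W·Z | Z = 2] = (5/8) / (1/8) = 5.

5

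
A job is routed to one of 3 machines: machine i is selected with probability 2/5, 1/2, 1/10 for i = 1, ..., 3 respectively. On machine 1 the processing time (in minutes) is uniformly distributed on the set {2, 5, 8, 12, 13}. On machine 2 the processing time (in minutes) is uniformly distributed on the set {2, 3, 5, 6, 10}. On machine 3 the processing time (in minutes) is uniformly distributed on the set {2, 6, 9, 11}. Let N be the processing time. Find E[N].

E[N | machine 1] = (2+5+8+12+13)/5 = 8.
E[N | machine 2] = (2+3+5+6+10)/5 = 26/5.
E[N | machine 3] = (2+6+9+11)/4 = 7.
By the law of total expectation,
E[N] = (2/5)·(8) + (1/2)·(26/5) + (1/10)·(7) = 13/2.

13/2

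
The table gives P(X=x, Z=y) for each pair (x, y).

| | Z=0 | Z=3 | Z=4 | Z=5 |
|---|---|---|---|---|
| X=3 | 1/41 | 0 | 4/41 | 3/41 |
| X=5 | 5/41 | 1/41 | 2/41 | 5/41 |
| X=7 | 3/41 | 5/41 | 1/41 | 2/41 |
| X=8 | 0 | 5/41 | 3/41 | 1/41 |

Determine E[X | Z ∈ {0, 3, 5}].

P(Z ∈ {0, 3, 5}) = 31/41.
Summing X·P(X=x,Z=y) over the conditioning event gives 185/41.
E[X | Z ∈ {0, 3, 5}] = (185/41) / (31/41) = 185/31.

185/31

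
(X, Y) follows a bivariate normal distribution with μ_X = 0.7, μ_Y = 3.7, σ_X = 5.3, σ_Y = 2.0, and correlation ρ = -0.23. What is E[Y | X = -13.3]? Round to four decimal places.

4.9151

For a bivariate normal, E[Y | X=x] = μ_Y + ρ·(σ_Y/σ_X)·(x − μ_X).
E[Y | X=-13.3] = 3.7 + (-0.23)·(2.0/5.3)·(-13.3 − (0.7)) = 3.7 + (-0.086792)·(-14) = 4.9151.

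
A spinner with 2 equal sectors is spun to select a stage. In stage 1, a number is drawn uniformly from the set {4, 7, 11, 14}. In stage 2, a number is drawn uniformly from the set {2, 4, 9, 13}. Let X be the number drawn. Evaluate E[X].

E[X | stage 1] = (4+7+11+14)/4 = 9.
E[X | stage 2] = (2+4+9+13)/4 = 7.
By the law of total expectation,
E[X] = (1/2)·(9) + (1/2)·(7) = 8.

8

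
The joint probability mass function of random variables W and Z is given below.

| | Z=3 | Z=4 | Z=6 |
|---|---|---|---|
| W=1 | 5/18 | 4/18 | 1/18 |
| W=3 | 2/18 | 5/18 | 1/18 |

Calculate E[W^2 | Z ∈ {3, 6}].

11/3

P(Z ∈ {3, 6}) = 1/2.
Σ W^2·P over the event = 1·(5/18) + 1·(1/18) + 9·(2/18) + 9·(1/18) = 11/6.
E[W^2 | Z ∈ {3, 6}] = (11/6) / (1/2) = 11/3.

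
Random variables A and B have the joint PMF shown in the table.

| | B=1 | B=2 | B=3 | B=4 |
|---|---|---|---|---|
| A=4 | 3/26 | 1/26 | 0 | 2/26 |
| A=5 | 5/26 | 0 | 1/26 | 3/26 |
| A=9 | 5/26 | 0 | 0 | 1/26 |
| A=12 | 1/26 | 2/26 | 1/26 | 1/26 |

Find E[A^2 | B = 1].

P(B = 1) = 7/13.
Σ A^2·P over the event = 16·(3/26) + 25·(5/26) + 81·(5/26) + 144·(1/26) = 361/13.
E[A^2 | B = 1] = (361/13) / (7/13) = 361/7.

361/7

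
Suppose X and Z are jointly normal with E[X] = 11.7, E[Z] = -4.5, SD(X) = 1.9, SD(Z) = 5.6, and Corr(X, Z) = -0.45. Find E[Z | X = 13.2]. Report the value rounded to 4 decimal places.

-6.4895

The regression of Z on X has slope ρ·σ_Z/σ_X and passes through (μ_X, μ_Z).
E[Z | X=13.2] = -4.5 + (-0.45)·(5.6/1.9)·(13.2 − (11.7)) = -4.5 + (-1.3263)·(1.5) = -6.4895.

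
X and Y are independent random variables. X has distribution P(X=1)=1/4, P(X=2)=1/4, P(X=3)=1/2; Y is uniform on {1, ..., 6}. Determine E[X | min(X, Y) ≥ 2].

P(min(X, Y) ≥ 2) = 5/8.
Summing X·P(x,y) over outcomes with min(X, Y) ≥ 2 gives 5/3.
E[X | min(X, Y) ≥ 2] = (5/3) / (5/8) = 8/3.

8/3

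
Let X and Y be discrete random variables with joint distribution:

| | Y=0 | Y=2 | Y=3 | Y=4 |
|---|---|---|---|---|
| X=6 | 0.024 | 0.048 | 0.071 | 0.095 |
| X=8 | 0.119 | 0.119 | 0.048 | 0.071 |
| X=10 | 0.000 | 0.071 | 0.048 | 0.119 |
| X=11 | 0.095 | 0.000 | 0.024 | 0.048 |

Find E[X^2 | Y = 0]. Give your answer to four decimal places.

P(Y = 0) = 0.238.
Σ X^2·P over the event = 36·(0.024) + 64·(0.119) + 121·(0.095) = 19.975.
E[X^2 | Y = 0] = (19.975) / (0.238) = 83.9286.

83.9286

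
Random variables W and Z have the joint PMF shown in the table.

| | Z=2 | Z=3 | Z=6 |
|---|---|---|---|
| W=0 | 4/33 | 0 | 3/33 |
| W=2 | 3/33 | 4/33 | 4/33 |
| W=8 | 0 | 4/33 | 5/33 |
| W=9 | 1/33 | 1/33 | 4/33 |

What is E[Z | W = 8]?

P(W = 8) = 3/11.
Σ Z·P over the event = 3·(4/33) + 6·(5/33) = 14/11.
E[Z | W = 8] = (14/11) / (3/11) = 14/3.

14/3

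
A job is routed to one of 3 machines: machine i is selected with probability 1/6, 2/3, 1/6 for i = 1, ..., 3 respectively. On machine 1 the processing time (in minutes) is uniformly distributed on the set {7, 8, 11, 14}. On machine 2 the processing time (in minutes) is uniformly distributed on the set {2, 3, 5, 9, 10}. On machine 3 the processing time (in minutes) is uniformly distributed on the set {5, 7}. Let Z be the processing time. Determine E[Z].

98/15

E[Z | machine 1] = (7+8+11+14)/4 = 10.
E[Z | machine 2] = (2+3+5+9+10)/5 = 29/5.
E[Z | machine 3] = (5+7)/2 = 6.
E[Z] = (1/6)·(10) + (2/3)·(29/5) + (1/6)·(6) = 98/15.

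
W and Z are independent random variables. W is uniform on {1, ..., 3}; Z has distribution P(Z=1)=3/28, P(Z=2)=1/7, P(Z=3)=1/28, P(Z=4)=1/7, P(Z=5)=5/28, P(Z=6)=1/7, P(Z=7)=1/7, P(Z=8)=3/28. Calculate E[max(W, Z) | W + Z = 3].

P(W + Z = 3) = 1/12.
Summing max(W,Z)·P(x,y) over outcomes with W + Z = 3 gives 1/6.
E[max(W, Z) | W + Z = 3] = (1/6) / (1/12) = 2.

2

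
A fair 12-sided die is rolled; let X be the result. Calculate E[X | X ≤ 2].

Given X ≤ 2, X is equally likely to be any of {1, 2}.
E[X | X ≤ 2] = (1 + 2) / 2 = 3/2.

3/2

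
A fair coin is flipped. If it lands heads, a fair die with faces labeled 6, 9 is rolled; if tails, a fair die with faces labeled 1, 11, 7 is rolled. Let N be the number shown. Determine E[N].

83/12

E[N | heads] = (6+9)/2 = 15/2.
E[N | tails] = (1+11+7)/3 = 19/3.
By the law of total expectation,
E[N] = (1/2)·(15/2) + (1/2)·(19/3) = 83/12.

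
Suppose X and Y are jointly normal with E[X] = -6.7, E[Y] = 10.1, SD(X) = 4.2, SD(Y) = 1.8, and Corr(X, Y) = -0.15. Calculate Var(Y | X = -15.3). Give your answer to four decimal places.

The conditional variance in a bivariate normal is σ_Y²(1 − ρ²), independent of x.
Var(Y | X=-15.3) = (1.8)²·(1 − (-0.15)²) = 3.24·0.9775 = 3.1671.

3.1671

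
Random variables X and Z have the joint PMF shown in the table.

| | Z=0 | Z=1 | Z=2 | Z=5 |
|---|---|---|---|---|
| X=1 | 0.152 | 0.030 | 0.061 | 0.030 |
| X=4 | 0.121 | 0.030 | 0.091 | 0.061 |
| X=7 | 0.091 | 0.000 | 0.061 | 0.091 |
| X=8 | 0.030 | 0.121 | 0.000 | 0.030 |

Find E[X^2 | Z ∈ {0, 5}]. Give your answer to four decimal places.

P(Z ∈ {0, 5}) = 0.606.
Σ X^2·P over the event = 1·(0.152) + 1·(0.030) + 16·(0.121) + 16·(0.061) + 49·(0.091) + 49·(0.091) + 64·(0.030) + 64·(0.030) = 15.852.
E[X^2 | Z ∈ {0, 5}] = (15.852) / (0.606) = 26.1584.

26.1584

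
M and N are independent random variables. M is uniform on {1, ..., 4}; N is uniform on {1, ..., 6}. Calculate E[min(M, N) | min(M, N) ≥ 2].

P(min(M, N) ≥ 2) = 5/8.
Summing min(M,N)·P(x,y) over outcomes with min(M, N) ≥ 2 gives 41/24.
E[min(M, N) | min(M, N) ≥ 2] = (41/24) / (5/8) = 41/15.

41/15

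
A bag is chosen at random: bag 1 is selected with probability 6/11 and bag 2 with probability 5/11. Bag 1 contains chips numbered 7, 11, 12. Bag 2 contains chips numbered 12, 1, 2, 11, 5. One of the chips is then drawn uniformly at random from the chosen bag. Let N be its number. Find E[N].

91/11

E[N | bag 1] = (7+11+12)/3 = 10.
E[N | bag 2] = (12+1+2+11+5)/5 = 31/5.
By the law of total expectation,
E[N] = (6/11)·(10) + (5/11)·(31/5) = 91/11.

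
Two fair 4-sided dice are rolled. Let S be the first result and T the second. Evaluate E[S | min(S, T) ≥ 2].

3

Outcomes with min(S, T) ≥ 2: (2,2), (2,3), (2,4), (3,2), (3,3), (3,4), (4,2), (4,3), (4,4), each with probability 1/16.
E[S | min(S, T) ≥ 2] = (2 + 2 + 2 + 3 + 3 + 3 + 4 + 4 + 4) / 9 = 3.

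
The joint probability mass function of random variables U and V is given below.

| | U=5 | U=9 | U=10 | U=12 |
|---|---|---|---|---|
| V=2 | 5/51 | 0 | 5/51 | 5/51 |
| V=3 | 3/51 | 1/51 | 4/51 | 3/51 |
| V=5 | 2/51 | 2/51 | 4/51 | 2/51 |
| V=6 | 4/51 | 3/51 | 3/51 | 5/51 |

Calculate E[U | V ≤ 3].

P(V ≤ 3) = 26/51.
Σ U·P over the event = 5·(5/51) + 5·(3/51) + 9·(1/51) + 10·(5/51) + 10·(4/51) + 12·(5/51) + 12·(3/51) = 235/51.
E[U | V ≤ 3] = (235/51) / (26/51) = 235/26.

235/26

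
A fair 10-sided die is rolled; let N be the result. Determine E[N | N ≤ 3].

2

Given N ≤ 3, N is equally likely to be any of {1, 2, 3}.
E[N | N ≤ 3] = (1 + 2 + 3) / 3 = 2.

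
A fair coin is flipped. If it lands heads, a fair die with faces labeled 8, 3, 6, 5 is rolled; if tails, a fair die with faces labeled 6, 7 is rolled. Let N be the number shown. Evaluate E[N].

6

E[N | heads] = (8+3+6+5)/4 = 11/2.
E[N | tails] = (6+7)/2 = 13/2.
E[N] = (1/2)·(11/2) + (1/2)·(13/2) = 6.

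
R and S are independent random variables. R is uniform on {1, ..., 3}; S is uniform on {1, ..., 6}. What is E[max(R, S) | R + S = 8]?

Outcomes with R + S = 8: (2,6), (3,5), each with probability 1/18.
E[max(R, S) | R + S = 8] = (6 + 5) / 2 = 11/2.

11/2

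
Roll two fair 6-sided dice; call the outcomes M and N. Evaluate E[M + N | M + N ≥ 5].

P(M + N ≥ 5) = 5/6.
Summing (M+N)·P(x,y) over outcomes with M + N ≥ 5 gives 58/9.
E[M + N | M + N ≥ 5] = (58/9) / (5/6) = 116/15.

116/15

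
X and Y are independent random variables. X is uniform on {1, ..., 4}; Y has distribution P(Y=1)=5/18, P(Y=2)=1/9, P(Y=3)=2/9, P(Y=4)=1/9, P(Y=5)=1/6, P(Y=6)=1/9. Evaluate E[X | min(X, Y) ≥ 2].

3

P(min(X, Y) ≥ 2) = 13/24.
Summing X·P(x,y) over outcomes with min(X, Y) ≥ 2 gives 13/8.
E[X | min(X, Y) ≥ 2] = (13/8) / (13/24) = 3.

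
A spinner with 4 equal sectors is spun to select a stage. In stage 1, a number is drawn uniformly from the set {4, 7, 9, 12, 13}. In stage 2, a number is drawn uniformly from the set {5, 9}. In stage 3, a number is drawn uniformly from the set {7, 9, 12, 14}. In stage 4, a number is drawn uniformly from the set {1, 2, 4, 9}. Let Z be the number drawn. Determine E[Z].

61/8

E[Z | stage 1] = (4+7+9+12+13)/5 = 9.
E[Z | stage 2] = (5+9)/2 = 7.
E[Z | stage 3] = (7+9+12+14)/4 = 21/2.
E[Z | stage 4] = (1+2+4+9)/4 = 4.
By the law of total expectation,
E[Z] = (1/4)·(9) + (1/4)·(7) + (1/4)·(21/2) + (1/4)·(4) = 61/8.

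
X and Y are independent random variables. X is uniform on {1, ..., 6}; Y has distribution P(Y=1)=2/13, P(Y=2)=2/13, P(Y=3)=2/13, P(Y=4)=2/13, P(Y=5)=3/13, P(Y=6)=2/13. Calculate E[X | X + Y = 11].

28/5

P(X + Y = 11) = 5/78.
Summing X·P(x,y) over outcomes with X + Y = 11 gives 14/39.
E[X | X + Y = 11] = (14/39) / (5/78) = 28/5.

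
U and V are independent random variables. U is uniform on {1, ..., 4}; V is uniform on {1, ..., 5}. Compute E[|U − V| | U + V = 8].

1

Outcomes with U + V = 8: (3,5), (4,4), each with probability 1/20.
E[|U − V| | U + V = 8] = (2 + 0) / 2 = 1.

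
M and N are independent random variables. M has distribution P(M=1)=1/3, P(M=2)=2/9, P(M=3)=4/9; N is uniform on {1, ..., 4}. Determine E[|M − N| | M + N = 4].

P(M + N = 4) = 1/4.
Summing |M−N|·P(x,y) over outcomes with M + N = 4 gives 7/18.
E[|M − N| | M + N = 4] = (7/18) / (1/4) = 14/9.

14/9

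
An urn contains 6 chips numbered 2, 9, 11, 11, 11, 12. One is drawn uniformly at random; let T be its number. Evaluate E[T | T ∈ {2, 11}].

35/4

P(T ∈ {2, 11}) = 2/3.
Σ over the event: 2·1/6 + 11·1/2 = 35/6.
E[T | T ∈ {2, 11}] = (35/6) / (2/3) = 35/4.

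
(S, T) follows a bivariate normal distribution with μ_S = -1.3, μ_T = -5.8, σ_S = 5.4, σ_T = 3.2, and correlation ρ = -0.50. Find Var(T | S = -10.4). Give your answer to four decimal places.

Var(T | S=x) = (1 − ρ²)·σ_T².
Var(T | S=-10.4) = (3.2)²·(1 − (-0.50)²) = 10.24·0.75 = 7.6800.

7.6800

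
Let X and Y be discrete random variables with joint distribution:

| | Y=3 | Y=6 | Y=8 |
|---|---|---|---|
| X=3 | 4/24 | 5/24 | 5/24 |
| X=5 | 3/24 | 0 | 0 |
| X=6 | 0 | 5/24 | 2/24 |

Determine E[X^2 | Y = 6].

45/2

P(Y = 6) = 5/12.
Σ X^2·P over the event = 9·(5/24) + 36·(5/24) = 75/8.
E[X^2 | Y = 6] = (75/8) / (5/12) = 45/2.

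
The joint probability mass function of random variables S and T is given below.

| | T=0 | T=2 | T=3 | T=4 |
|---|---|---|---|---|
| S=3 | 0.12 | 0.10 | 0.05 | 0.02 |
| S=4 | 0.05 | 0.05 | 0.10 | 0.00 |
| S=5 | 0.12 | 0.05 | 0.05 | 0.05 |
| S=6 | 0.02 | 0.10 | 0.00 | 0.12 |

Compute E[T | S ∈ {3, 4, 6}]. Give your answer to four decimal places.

2.0685

P(S ∈ {3, 4, 6}) = 0.73.
Summing T·P(S=x,T=y) over the conditioning event gives 1.51.
E[T | S ∈ {3, 4, 6}] = (1.51) / (0.73) = 2.0685.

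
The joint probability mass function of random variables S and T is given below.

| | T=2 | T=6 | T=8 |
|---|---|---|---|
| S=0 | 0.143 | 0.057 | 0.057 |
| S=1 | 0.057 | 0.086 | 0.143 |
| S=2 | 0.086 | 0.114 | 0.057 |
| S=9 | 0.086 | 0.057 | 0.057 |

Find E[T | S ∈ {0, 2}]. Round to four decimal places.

P(S ∈ {0, 2}) = 0.514.
Σ T·P over the event = 2·(0.143) + 6·(0.057) + 8·(0.057) + 2·(0.086) + 6·(0.114) + 8·(0.057) = 2.396.
E[T | S ∈ {0, 2}] = (2.396) / (0.514) = 4.6615.

4.6615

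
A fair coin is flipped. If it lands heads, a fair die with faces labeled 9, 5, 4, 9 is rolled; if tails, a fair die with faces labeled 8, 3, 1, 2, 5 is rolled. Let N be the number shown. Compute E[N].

211/40

E[N | heads] = (9+5+4+9)/4 = 27/4.
E[N | tails] = (8+3+1+2+5)/5 = 19/5.
E[N] = (1/2)·(27/4) + (1/2)·(19/5) = 211/40.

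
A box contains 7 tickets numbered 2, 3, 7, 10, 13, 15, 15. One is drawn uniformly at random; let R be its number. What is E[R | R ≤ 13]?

7

P(R ≤ 13) = 5/7.
Σ over the event: 2·1/7 + 3·1/7 + 7·1/7 + 10·1/7 + 13·1/7 = 5.
E[R | R ≤ 13] = (5) / (5/7) = 7.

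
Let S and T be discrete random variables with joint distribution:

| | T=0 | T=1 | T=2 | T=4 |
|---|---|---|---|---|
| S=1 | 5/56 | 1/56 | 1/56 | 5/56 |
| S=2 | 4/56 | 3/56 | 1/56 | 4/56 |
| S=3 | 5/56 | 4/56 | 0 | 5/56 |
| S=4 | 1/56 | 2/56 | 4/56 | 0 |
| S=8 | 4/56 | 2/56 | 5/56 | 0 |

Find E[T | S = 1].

23/12

P(S = 1) = 3/14.
Summing T·P(S=x,T=y) over the conditioning event gives 23/56.
E[T | S = 1] = (23/56) / (3/14) = 23/12.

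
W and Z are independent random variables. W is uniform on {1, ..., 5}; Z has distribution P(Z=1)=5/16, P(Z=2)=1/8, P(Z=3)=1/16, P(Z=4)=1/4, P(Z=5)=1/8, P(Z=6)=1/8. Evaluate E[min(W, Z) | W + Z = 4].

P(W + Z = 4) = 1/10.
Summing min(W,Z)·P(x,y) over outcomes with W + Z = 4 gives 1/8.
E[min(W, Z) | W + Z = 4] = (1/8) / (1/10) = 5/4.

5/4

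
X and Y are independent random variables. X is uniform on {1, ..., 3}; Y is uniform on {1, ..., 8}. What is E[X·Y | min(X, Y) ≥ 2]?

P(min(X, Y) ≥ 2) = 7/12.
Summing XY·P(x,y) over outcomes with min(X, Y) ≥ 2 gives 175/24.
E[X·Y | min(X, Y) ≥ 2] = (175/24) / (7/12) = 25/2.

25/2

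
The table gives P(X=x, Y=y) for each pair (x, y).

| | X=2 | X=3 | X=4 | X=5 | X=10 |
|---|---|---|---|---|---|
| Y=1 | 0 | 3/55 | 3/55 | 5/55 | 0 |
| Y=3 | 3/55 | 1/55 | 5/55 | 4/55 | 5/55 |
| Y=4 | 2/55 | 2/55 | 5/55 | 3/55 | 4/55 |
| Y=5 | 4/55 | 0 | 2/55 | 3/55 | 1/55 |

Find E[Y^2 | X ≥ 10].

P(X ≥ 10) = 2/11.
Summing Y^2·P(X=x,Y=y) over the conditioning event gives 134/55.
E[Y^2 | X ≥ 10] = (134/55) / (2/11) = 67/5.

67/5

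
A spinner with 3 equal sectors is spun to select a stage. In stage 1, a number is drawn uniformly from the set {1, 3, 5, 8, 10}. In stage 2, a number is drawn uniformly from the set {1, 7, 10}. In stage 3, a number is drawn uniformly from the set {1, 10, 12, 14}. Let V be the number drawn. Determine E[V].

E[V | stage 1] = (1+3+5+8+10)/5 = 27/5.
E[V | stage 2] = (1+7+10)/3 = 6.
E[V | stage 3] = (1+10+12+14)/4 = 37/4.
By the law of total expectation,
E[V] = (1/3)·(27/5) + (1/3)·(6) + (1/3)·(37/4) = 413/60.

413/60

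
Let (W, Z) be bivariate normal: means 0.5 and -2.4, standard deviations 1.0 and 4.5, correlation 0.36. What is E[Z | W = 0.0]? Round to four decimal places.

The regression of Z on W has slope ρ·σ_Z/σ_W and passes through (μ_W, μ_Z).
E[Z | W=0.0] = -2.4 + (0.36)·(4.5/1.0)·(0.0 − (0.5)) = -2.4 + (1.62)·(-0.5) = -3.2100.

-3.2100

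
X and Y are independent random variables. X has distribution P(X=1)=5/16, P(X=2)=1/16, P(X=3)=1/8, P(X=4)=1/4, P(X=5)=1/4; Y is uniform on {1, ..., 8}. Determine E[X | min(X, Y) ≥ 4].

P(min(X, Y) ≥ 4) = 5/16.
Summing X·P(x,y) over outcomes with min(X, Y) ≥ 4 gives 45/32.
E[X | min(X, Y) ≥ 4] = (45/32) / (5/16) = 9/2.

9/2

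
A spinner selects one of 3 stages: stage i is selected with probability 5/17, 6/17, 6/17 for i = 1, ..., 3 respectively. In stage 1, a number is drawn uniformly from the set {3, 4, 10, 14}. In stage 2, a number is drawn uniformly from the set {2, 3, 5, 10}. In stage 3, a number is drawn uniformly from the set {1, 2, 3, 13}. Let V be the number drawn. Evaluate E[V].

389/68

E[V | stage 1] = (3+4+10+14)/4 = 31/4.
E[V | stage 2] = (2+3+5+10)/4 = 5.
E[V | stage 3] = (1+2+3+13)/4 = 19/4.
By the law of total expectation,
E[V] = (5/17)·(31/4) + (6/17)·(5) + (6/17)·(19/4) = 389/68.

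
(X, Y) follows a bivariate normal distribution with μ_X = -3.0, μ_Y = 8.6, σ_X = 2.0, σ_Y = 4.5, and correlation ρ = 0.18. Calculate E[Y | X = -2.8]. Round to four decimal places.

E[Y | X=x] = μ_Y + ρ(σ_Y/σ_X)(x − μ_X) for jointly normal variables.
E[Y | X=-2.8] = 8.6 + (0.18)·(4.5/2.0)·(-2.8 − (-3.0)) = 8.6 + (0.405)·(0.2) = 8.6810.

8.6810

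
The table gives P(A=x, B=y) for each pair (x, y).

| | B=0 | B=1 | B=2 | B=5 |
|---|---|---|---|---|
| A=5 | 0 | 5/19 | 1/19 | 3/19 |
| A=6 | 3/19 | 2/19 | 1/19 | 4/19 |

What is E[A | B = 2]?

P(B = 2) = 2/19.
Σ A·P over the event = 5·(1/19) + 6·(1/19) = 11/19.
E[A | B = 2] = (11/19) / (2/19) = 11/2.

11/2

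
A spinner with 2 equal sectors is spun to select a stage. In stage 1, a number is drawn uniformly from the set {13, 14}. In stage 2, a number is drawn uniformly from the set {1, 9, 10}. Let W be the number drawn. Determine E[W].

121/12

E[W | stage 1] = (13+14)/2 = 27/2.
E[W | stage 2] = (1+9+10)/3 = 20/3.
By the law of total expectation,
E[W] = (1/2)·(27/2) + (1/2)·(20/3) = 121/12.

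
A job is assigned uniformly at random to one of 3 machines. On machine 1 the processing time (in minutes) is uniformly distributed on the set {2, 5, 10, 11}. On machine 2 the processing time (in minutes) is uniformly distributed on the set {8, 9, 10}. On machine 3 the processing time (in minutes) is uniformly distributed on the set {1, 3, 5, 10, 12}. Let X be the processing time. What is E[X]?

37/5

E[X | machine 1] = (2+5+10+11)/4 = 7.
E[X | machine 2] = (8+9+10)/3 = 9.
E[X | machine 3] = (1+3+5+10+12)/5 = 31/5.
E[X] = (1/3)·(7) + (1/3)·(9) + (1/3)·(31/5) = 37/5.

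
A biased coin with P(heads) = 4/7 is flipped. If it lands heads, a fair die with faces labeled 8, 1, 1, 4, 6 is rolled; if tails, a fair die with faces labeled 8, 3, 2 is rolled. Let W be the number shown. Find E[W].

29/7

E[W | heads] = (8+1+1+4+6)/5 = 4.
E[W | tails] = (8+3+2)/3 = 13/3.
By the law of total expectation,
E[W] = (4/7)·(4) + (3/7)·(13/3) = 29/7.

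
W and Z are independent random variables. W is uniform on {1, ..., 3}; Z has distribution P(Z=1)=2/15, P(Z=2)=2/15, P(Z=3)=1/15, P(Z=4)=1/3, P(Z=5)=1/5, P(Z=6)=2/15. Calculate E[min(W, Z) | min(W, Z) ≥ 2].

63/26

P(min(W, Z) ≥ 2) = 26/45.
Summing min(W,Z)·P(x,y) over outcomes with min(W, Z) ≥ 2 gives 7/5.
E[min(W, Z) | min(W, Z) ≥ 2] = (7/5) / (26/45) = 63/26.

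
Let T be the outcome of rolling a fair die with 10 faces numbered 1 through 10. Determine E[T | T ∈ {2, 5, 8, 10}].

P(T ∈ {2, 5, 8, 10}) = 2/5.
Σ over the event: 2·1/10 + 5·1/10 + 8·1/10 + 10·1/10 = 5/2.
E[T | T ∈ {2, 5, 8, 10}] = (5/2) / (2/5) = 25/4.

25/4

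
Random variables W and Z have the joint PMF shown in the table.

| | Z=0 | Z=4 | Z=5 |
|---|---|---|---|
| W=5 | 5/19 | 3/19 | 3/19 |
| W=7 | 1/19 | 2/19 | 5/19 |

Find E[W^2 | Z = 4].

P(Z = 4) = 5/19.
Σ W^2·P over the event = 25·(3/19) + 49·(2/19) = 173/19.
E[W^2 | Z = 4] = (173/19) / (5/19) = 173/5.

173/5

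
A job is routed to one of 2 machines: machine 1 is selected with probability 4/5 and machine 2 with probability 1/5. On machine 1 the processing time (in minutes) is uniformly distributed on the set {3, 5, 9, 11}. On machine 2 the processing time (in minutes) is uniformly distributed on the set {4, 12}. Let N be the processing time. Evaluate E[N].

E[N | machine 1] = (3+5+9+11)/4 = 7.
E[N | machine 2] = (4+12)/2 = 8.
By the law of total expectation,
E[N] = (4/5)·(7) + (1/5)·(8) = 36/5.

36/5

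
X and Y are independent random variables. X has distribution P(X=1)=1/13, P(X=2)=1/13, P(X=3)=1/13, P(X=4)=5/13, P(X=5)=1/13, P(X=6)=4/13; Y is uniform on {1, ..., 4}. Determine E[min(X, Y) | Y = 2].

P(Y = 2) = 1/4.
Summing min(X,Y)·P(x,y) over outcomes with Y = 2 gives 25/52.
E[min(X, Y) | Y = 2] = (25/52) / (1/4) = 25/13.

25/13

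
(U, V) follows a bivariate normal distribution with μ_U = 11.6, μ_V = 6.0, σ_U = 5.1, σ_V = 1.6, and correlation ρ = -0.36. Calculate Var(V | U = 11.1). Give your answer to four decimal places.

The conditional variance in a bivariate normal is σ_V²(1 − ρ²), independent of x.
Var(V | U=11.1) = (1.6)²·(1 − (-0.36)²) = 2.56·0.8704 = 2.2282.

2.2282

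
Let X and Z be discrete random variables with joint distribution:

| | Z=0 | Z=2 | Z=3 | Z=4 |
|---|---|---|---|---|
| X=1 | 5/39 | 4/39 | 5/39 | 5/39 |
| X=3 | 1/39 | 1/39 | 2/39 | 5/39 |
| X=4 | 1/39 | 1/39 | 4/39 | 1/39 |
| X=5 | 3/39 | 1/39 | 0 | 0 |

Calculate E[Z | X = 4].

18/7

P(X = 4) = 7/39.
Σ Z·P over the event = 0·(1/39) + 2·(1/39) + 3·(4/39) + 4·(1/39) = 6/13.
E[Z | X = 4] = (6/13) / (7/39) = 18/7.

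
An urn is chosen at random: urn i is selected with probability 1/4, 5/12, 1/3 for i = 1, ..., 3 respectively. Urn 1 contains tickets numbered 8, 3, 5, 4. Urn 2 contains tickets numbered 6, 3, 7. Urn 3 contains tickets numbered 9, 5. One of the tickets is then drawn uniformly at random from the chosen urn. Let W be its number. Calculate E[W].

E[W | urn 1] = (8+3+5+4)/4 = 5.
E[W | urn 2] = (6+3+7)/3 = 16/3.
E[W | urn 3] = (9+5)/2 = 7.
E[W] = (1/4)·(5) + (5/12)·(16/3) + (1/3)·(7) = 209/36.

209/36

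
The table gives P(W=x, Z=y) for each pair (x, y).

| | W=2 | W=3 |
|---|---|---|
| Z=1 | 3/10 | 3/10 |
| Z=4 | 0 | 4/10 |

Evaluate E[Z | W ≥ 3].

19/7

P(W ≥ 3) = 7/10.
Σ Z·P over the event = 1·(3/10) + 4·(4/10) = 19/10.
E[Z | W ≥ 3] = (19/10) / (7/10) = 19/7.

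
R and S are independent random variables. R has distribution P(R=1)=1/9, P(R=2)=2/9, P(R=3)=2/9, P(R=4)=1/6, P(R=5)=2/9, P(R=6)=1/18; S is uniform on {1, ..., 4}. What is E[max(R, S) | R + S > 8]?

P(R + S > 8) = 1/12.
Summing max(R,S)·P(x,y) over outcomes with R + S > 8 gives 4/9.
E[max(R, S) | R + S > 8] = (4/9) / (1/12) = 16/3.

16/3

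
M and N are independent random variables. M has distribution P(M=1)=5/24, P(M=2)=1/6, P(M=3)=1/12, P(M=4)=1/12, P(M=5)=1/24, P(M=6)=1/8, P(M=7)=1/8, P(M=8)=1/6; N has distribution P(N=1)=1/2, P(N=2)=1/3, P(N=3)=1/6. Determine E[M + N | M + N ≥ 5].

P(M + N ≥ 5) = 11/18.
Summing (M+N)·P(x,y) over outcomes with M + N ≥ 5 gives 343/72.
E[M + N | M + N ≥ 5] = (343/72) / (11/18) = 343/44.

343/44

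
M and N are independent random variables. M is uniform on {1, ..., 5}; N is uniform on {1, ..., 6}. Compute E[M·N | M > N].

Outcomes with M > N: (2,1), (3,1), (3,2), (4,1), (4,2), (4,3), (5,1), (5,2), (5,3), (5,4), each with probability 1/30.
E[M·N | M > N] = (2 + 3 + 6 + 4 + 8 + 12 + 5 + 10 + 15 + 20) / 10 = 17/2.

17/2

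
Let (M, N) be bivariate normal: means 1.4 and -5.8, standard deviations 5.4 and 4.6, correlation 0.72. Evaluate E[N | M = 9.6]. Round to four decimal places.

-0.7707

E[N | M=x] = μ_N + ρ(σ_N/σ_M)(x − μ_M) for jointly normal variables.
E[N | M=9.6] = -5.8 + (0.72)·(4.6/5.4)·(9.6 − (1.4)) = -5.8 + (0.61333)·(8.2) = -0.7707.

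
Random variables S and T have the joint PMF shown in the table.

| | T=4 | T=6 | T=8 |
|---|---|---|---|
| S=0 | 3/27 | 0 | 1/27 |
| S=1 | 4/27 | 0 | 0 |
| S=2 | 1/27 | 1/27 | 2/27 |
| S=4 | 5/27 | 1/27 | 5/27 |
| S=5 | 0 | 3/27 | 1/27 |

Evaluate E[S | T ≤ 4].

P(T ≤ 4) = 13/27.
Σ S·P over the event = 0·(3/27) + 1·(4/27) + 2·(1/27) + 4·(5/27) = 26/27.
E[S | T ≤ 4] = (26/27) / (13/27) = 2.

2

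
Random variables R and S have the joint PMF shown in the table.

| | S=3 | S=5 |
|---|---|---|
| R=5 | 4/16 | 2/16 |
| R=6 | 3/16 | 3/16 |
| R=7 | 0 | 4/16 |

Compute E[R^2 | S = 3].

P(S = 3) = 7/16.
Σ R^2·P over the event = 25·(4/16) + 36·(3/16) = 13.
E[R^2 | S = 3] = (13) / (7/16) = 208/7.

208/7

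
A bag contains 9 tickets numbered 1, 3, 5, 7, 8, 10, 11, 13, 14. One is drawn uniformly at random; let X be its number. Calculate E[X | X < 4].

P(X < 4) = 2/9.
Σ over the event: 1·1/9 + 3·1/9 = 4/9.
E[X | X < 4] = (4/9) / (2/9) = 2.

2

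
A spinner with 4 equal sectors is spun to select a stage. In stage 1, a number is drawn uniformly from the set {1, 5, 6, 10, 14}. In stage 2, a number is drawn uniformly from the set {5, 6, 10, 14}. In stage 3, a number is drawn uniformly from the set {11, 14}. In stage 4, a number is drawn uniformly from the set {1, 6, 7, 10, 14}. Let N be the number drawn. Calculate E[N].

721/80

E[N | stage 1] = (1+5+6+10+14)/5 = 36/5.
E[N | stage 2] = (5+6+10+14)/4 = 35/4.
E[N | stage 3] = (11+14)/2 = 25/2.
E[N | stage 4] = (1+6+7+10+14)/5 = 38/5.
By the law of total expectation,
E[N] = (1/4)·(36/5) + (1/4)·(35/4) + (1/4)·(25/2) + (1/4)·(38/5) = 721/80.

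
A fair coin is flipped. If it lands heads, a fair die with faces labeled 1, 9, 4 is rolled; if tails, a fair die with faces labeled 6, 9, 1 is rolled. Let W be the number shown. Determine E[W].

5

E[W | heads] = (1+9+4)/3 = 14/3.
E[W | tails] = (6+9+1)/3 = 16/3.
E[W] = (1/2)·(14/3) + (1/2)·(16/3) = 5.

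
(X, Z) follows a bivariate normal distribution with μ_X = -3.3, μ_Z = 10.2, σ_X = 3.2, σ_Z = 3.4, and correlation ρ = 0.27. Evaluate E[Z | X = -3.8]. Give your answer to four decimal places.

10.0566

For a bivariate normal, E[Z | X=x] = μ_Z + ρ·(σ_Z/σ_X)·(x − μ_X).
E[Z | X=-3.8] = 10.2 + (0.27)·(3.4/3.2)·(-3.8 − (-3.3)) = 10.2 + (0.28687)·(-0.5) = 10.0566.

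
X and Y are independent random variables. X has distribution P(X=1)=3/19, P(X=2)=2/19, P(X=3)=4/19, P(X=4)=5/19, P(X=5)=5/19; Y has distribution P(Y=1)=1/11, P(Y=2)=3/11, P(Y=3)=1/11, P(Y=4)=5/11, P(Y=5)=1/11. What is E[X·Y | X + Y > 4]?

155/13

P(X + Y > 4) = 182/209.
Summing XY·P(x,y) over outcomes with X + Y > 4 gives 2170/209.
E[X·Y | X + Y > 4] = (2170/209) / (182/209) = 155/13.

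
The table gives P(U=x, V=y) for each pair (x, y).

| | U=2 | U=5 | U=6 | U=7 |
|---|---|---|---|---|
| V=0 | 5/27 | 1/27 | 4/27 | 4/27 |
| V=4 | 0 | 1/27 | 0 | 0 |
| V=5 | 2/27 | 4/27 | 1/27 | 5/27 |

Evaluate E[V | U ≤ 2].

10/7

P(U ≤ 2) = 7/27.
Summing V·P(U=x,V=y) over the conditioning event gives 10/27.
E[V | U ≤ 2] = (10/27) / (7/27) = 10/7.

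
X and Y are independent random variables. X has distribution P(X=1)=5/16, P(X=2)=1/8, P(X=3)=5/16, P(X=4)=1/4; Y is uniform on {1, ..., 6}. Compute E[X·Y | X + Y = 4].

19/6

P(X + Y = 4) = 1/8.
Summing XY·P(x,y) over outcomes with X + Y = 4 gives 19/48.
E[X·Y | X + Y = 4] = (19/48) / (1/8) = 19/6.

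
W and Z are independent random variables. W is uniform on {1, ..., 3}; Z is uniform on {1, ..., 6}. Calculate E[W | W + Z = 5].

P(W + Z = 5) = 1/6.
Summing W·P(x,y) over outcomes with W + Z = 5 gives 1/3.
E[W | W + Z = 5] = (1/3) / (1/6) = 2.

2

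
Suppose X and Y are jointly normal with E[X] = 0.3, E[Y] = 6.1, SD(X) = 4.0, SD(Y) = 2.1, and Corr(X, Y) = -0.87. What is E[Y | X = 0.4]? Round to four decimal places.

For a bivariate normal, E[Y | X=x] = μ_Y + ρ·(σ_Y/σ_X)·(x − μ_X).
E[Y | X=0.4] = 6.1 + (-0.87)·(2.1/4.0)·(0.4 − (0.3)) = 6.1 + (-0.45675)·(0.1) = 6.0543.

6.0543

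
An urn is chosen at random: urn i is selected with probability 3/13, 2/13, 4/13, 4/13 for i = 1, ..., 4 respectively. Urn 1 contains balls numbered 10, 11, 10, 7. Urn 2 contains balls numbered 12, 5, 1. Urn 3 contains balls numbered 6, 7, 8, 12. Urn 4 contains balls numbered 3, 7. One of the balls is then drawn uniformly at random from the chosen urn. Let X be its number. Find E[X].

E[X | urn 1] = (10+11+10+7)/4 = 19/2.
E[X | urn 2] = (12+5+1)/3 = 6.
E[X | urn 3] = (6+7+8+12)/4 = 33/4.
E[X | urn 4] = (3+7)/2 = 5.
E[X] = (3/13)·(19/2) + (2/13)·(6) + (4/13)·(33/4) + (4/13)·(5) = 187/26.

187/26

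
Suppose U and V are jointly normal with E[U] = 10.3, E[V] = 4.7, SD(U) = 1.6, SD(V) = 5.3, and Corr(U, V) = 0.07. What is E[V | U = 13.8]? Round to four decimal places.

For a bivariate normal, E[V | U=x] = μ_V + ρ·(σ_V/σ_U)·(x − μ_U).
E[V | U=13.8] = 4.7 + (0.07)·(5.3/1.6)·(13.8 − (10.3)) = 4.7 + (0.231875)·(3.5) = 5.5116.

5.5116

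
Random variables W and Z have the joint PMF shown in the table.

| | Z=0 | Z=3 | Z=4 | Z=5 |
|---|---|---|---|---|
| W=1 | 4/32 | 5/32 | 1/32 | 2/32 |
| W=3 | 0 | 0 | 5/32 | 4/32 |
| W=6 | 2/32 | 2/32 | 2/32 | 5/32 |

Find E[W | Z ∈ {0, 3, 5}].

77/24

P(Z ∈ {0, 3, 5}) = 3/4.
Summing W·P(W=x,Z=y) over the conditioning event gives 77/32.
E[W | Z ∈ {0, 3, 5}] = (77/32) / (3/4) = 77/24.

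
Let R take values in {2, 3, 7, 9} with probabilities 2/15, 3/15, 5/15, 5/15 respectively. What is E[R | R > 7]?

P(R > 7) = 1/3.
Σ over the event: 9·1/3 = 3.
E[R | R > 7] = (3) / (1/3) = 9.

9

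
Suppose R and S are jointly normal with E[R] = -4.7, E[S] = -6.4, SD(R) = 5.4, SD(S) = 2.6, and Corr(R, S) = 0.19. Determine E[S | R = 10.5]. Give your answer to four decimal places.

-5.0095

For a bivariate normal, E[S | R=x] = μ_S + ρ·(σ_S/σ_R)·(x − μ_R).
E[S | R=10.5] = -6.4 + (0.19)·(2.6/5.4)·(10.5 − (-4.7)) = -6.4 + (0.091481)·(15.2) = -5.0095.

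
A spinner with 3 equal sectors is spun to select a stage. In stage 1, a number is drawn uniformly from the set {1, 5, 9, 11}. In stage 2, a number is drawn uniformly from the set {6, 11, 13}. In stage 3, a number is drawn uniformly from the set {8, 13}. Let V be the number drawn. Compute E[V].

9

E[V | stage 1] = (1+5+9+11)/4 = 13/2.
E[V | stage 2] = (6+11+13)/3 = 10.
E[V | stage 3] = (8+13)/2 = 21/2.
E[V] = (1/3)·(13/2) + (1/3)·(10) + (1/3)·(21/2) = 9.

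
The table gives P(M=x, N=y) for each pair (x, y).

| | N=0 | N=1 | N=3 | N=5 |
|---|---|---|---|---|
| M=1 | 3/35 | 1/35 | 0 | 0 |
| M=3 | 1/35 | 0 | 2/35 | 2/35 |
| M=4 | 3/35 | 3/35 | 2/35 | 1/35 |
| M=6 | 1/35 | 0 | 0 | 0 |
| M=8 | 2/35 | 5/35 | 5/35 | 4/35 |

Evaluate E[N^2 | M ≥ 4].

98/13

P(M ≥ 4) = 26/35.
Summing N^2·P(M=x,N=y) over the conditioning event gives 28/5.
E[N^2 | M ≥ 4] = (28/5) / (26/35) = 98/13.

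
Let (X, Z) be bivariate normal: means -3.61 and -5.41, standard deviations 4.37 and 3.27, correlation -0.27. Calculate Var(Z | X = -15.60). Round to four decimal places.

9.9134

For a bivariate normal, Var(Z | X=x) = σ_Z²(1 − ρ²).
Var(Z | X=-15.60) = (3.27)²·(1 − (-0.27)²) = 10.6929·0.9271 = 9.9134.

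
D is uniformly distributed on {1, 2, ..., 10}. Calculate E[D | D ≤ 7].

Given D ≤ 7, D is equally likely to be any of {1, 2, 3, 4, 5, 6, 7}.
E[D | D ≤ 7] = (1 + 2 + 3 + 4 + 5 + 6 + 7) / 7 = 4.

4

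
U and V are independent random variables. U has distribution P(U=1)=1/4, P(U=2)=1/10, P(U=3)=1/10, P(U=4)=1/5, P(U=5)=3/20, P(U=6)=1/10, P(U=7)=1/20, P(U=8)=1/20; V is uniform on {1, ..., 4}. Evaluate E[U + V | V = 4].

P(V = 4) = 1/4.
Summing (U+V)·P(x,y) over outcomes with V = 4 gives 153/80.
E[U + V | V = 4] = (153/80) / (1/4) = 153/20.

153/20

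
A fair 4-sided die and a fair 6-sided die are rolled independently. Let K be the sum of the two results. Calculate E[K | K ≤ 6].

P(K ≤ 6) = 7/12.
Σ over the event: 2·1/24 + 3·1/12 + 4·1/8 + 5·1/6 + 6·1/6 = 8/3.
E[K | K ≤ 6] = (8/3) / (7/12) = 32/7.

32/7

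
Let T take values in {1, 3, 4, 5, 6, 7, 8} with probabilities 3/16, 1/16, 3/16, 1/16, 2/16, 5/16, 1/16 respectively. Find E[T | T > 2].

75/13

P(T > 2) = 13/16.
Σ over the event: 3·1/16 + 4·3/16 + 5·1/16 + 6·1/8 + 7·5/16 + 8·1/16 = 75/16.
E[T | T > 2] = (75/16) / (13/16) = 75/13.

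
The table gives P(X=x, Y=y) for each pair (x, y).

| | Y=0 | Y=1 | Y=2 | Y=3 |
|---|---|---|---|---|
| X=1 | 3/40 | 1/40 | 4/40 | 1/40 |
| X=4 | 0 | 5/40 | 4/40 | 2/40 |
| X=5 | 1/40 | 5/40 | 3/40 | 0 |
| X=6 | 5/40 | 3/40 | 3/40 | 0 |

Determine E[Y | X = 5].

P(X = 5) = 9/40.
Σ Y·P over the event = 0·(1/40) + 1·(5/40) + 2·(3/40) = 11/40.
E[Y | X = 5] = (11/40) / (9/40) = 11/9.

11/9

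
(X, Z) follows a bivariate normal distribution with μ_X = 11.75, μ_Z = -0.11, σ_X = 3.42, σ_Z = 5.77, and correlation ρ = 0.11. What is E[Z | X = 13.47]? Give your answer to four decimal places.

For a bivariate normal, E[Z | X=x] = μ_Z + ρ·(σ_Z/σ_X)·(x − μ_X).
E[Z | X=13.47] = -0.11 + (0.11)·(5.77/3.42)·(13.47 − (11.75)) = -0.11 + (0.18558)·(1.72) = 0.2092.

0.2092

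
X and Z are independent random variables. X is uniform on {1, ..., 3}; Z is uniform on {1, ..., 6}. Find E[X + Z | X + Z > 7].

25/3

P(X + Z > 7) = 1/6.
Summing (X+Z)·P(x,y) over outcomes with X + Z > 7 gives 25/18.
E[X + Z | X + Z > 7] = (25/18) / (1/6) = 25/3.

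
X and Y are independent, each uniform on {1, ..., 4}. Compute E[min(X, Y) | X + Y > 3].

P(X + Y > 3) = 13/16.
Summing min(X,Y)·P(x,y) over outcomes with X + Y > 3 gives 27/16.
E[min(X, Y) | X + Y > 3] = (27/16) / (13/16) = 27/13.

27/13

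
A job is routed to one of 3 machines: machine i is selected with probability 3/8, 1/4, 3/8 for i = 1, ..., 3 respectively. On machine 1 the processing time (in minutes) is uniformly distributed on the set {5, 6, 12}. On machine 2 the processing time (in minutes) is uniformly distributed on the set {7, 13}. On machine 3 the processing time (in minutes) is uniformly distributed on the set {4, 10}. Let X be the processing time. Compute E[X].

8

E[X | machine 1] = (5+6+12)/3 = 23/3.
E[X | machine 2] = (7+13)/2 = 10.
E[X | machine 3] = (4+10)/2 = 7.
E[X] = (3/8)·(23/3) + (1/4)·(10) + (3/8)·(7) = 8.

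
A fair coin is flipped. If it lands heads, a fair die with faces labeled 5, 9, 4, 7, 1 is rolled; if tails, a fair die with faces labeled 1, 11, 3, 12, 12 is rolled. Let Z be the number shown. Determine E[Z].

13/2

E[Z | heads] = (5+9+4+7+1)/5 = 26/5.
E[Z | tails] = (1+11+3+12+12)/5 = 39/5.
By the law of total expectation,
E[Z] = (1/2)·(26/5) + (1/2)·(39/5) = 13/2.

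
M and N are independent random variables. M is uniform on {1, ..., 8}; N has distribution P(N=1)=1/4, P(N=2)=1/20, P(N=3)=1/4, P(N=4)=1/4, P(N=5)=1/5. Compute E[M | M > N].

286/49

P(M > N) = 49/80.
Summing M·P(x,y) over outcomes with M > N gives 143/40.
E[M | M > N] = (143/40) / (49/80) = 286/49.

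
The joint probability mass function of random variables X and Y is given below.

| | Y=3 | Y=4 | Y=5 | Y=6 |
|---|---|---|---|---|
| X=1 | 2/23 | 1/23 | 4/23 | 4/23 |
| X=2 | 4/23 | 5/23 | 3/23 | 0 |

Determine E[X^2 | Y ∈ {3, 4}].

P(Y ∈ {3, 4}) = 12/23.
Σ X^2·P over the event = 1·(2/23) + 1·(1/23) + 4·(4/23) + 4·(5/23) = 39/23.
E[X^2 | Y ∈ {3, 4}] = (39/23) / (12/23) = 13/4.

13/4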